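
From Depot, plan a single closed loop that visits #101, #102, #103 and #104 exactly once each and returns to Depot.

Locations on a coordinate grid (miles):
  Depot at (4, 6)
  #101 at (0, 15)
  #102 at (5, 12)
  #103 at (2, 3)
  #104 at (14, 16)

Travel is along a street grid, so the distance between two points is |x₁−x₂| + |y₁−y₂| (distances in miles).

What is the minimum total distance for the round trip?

There are 12 distinct closed tours to check (reversals are equivalent).
Depot → #101 → #102 → #103 → #104 → Depot: 13+8+12+25+20 = 78
Depot → #101 → #102 → #104 → #103 → Depot: 13+8+13+25+5 = 64
Depot → #101 → #103 → #102 → #104 → Depot: 13+14+12+13+20 = 72
Depot → #101 → #103 → #104 → #102 → Depot: 13+14+25+13+7 = 72
Depot → #101 → #104 → #102 → #103 → Depot: 13+15+13+12+5 = 58
Depot → #101 → #104 → #103 → #102 → Depot: 13+15+25+12+7 = 72
Depot → #102 → #101 → #103 → #104 → Depot: 7+8+14+25+20 = 74
Depot → #102 → #101 → #104 → #103 → Depot: 7+8+15+25+5 = 60
Depot → #102 → #103 → #101 → #104 → Depot: 7+12+14+15+20 = 68
Depot → #102 → #104 → #101 → #103 → Depot: 7+13+15+14+5 = 54
Depot → #103 → #101 → #102 → #104 → Depot: 5+14+8+13+20 = 60
Depot → #103 → #102 → #101 → #104 → Depot: 5+12+8+15+20 = 60
The minimum is 54.
One optimal route: Depot → #102 → #104 → #101 → #103 → Depot (or its reverse).

54 miles — the shortest possible round trip.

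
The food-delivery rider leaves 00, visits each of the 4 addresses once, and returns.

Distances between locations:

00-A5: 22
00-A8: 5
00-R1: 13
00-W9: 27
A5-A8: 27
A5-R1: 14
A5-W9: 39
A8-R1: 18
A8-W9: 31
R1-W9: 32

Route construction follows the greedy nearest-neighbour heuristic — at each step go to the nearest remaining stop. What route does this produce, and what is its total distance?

Nearest-neighbour total = 103; route 00 → A8 → R1 → A5 → W9 → 00.

At 00 the remaining stops are A8 5, R1 13, A5 22, W9 27; go to A8.
At A8 the remaining stops are R1 18, A5 27, W9 31; go to R1.
At R1 the remaining stops are A5 14, W9 32; go to A5.
At A5 the remaining stops are W9 39; go to W9.
Return W9→00: 27.
Total = 5 + 18 + 14 + 39 + 27 = 103.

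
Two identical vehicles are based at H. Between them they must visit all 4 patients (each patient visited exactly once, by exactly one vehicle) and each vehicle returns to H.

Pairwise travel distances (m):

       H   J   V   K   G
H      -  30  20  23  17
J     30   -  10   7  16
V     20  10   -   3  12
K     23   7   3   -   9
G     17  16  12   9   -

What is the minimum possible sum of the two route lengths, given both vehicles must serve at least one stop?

There are 2^3 − 1 = 7 ways to divide the 4 stops into two non-empty groups. For each, the best each vehicle can do is its own shortest tour through its group:
  {J} + {V, K, G}: 60 + 49 = 109
  {V} + {J, K, G}: 40 + 63 = 103
  {J, V} + {K, G}: 60 + 49 = 109
  {K} + {J, V, G}: 46 + 63 = 109
  {J, K} + {V, G}: 60 + 49 = 109
  {V, K} + {J, G}: 46 + 63 = 109
  … (7 splits in total)
  {J, V, K} + {G}: 60 + 34 = 94  ← best
Best: vehicle 1 H → J → K → V → H = 60; vehicle 2 H → G → H = 34; combined 94.

94 m — the smallest possible combined total.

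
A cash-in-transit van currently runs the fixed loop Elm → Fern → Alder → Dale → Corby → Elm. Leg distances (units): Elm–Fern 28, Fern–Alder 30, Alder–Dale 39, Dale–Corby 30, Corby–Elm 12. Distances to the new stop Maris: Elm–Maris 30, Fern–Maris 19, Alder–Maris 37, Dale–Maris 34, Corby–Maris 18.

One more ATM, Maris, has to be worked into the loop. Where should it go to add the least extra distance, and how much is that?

Insertion cost between consecutive stops i–j is d(i,Maris) + d(Maris,j) − d(i,j):
  between Elm and Fern: 30 + 19 − 28 = 21
  between Fern and Alder: 19 + 37 − 30 = 26
  between Alder and Dale: 37 + 34 − 39 = 32
  between Dale and Corby: 34 + 18 − 30 = 22
  between Corby and Elm: 18 + 30 − 12 = 36
Cheapest insertion is between Elm and Fern, adding 21.
New total = 139 + 21 = 160.

Minimum extra distance: 21, inserting Maris between Elm and Fern.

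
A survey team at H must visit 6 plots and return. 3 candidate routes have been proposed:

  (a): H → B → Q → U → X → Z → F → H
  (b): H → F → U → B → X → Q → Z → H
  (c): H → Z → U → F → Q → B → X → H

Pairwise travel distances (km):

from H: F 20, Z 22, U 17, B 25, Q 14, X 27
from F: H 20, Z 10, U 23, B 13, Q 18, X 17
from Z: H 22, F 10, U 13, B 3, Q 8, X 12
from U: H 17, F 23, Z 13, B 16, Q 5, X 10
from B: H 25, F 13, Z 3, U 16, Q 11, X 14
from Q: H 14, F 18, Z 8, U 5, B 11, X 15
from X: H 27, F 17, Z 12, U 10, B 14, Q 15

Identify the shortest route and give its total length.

(a): 25 + 11 + 5 + 10 + 12 + 10 + 20 = 93
(b): 20 + 23 + 16 + 14 + 15 + 8 + 22 = 118
(c): 22 + 13 + 23 + 18 + 11 + 14 + 27 = 128

Shortest is (a), total 93 km.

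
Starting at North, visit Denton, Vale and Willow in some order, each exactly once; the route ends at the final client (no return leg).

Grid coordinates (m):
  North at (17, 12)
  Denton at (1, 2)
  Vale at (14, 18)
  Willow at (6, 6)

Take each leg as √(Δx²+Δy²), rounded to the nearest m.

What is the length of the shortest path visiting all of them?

There are 3! = 6 possible orderings.
North→Denton→Vale→Willow: 19+21+14 = 54
North→Denton→Willow→Vale: 19+6+14 = 39
North→Vale→Denton→Willow: 7+21+6 = 34
North→Vale→Willow→Denton: 7+14+6 = 27
North→Willow→Denton→Vale: 13+6+21 = 40
North→Willow→Vale→Denton: 13+14+21 = 48
The minimum is 27.
One shortest path: North → Vale → Willow → Denton.

Shortest open route: 27 m.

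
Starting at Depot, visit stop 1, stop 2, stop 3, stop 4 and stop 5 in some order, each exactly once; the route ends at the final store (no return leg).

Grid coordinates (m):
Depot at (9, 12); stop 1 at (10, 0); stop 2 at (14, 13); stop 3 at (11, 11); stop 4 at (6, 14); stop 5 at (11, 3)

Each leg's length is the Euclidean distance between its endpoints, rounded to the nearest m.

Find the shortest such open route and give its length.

There are 5! = 120 possible orderings.
Depot→stop 1→stop 2→stop 3→stop 4→stop 5: 12+14+4+6+12 = 48
Depot→stop 1→stop 2→stop 3→stop 5→stop 4: 12+14+4+8+12 = 50
Depot→stop 1→stop 2→stop 4→stop 3→stop 5: 12+14+8+6+8 = 48
Depot→stop 1→stop 2→stop 4→stop 5→stop 3: 12+14+8+12+8 = 54
Depot→stop 1→stop 2→stop 5→stop 3→stop 4: 12+14+10+8+6 = 50
Depot→stop 1→stop 2→stop 5→stop 4→stop 3: 12+14+10+12+6 = 54
Depot→stop 1→stop 3→stop 2→stop 4→stop 5: 12+11+4+8+12 = 47
Depot→stop 1→stop 3→stop 2→stop 5→stop 4: 12+11+4+10+12 = 49
Depot→stop 1→stop 3→stop 4→stop 2→stop 5: 12+11+6+8+10 = 47
Depot→stop 1→stop 3→stop 4→stop 5→stop 2: 12+11+6+12+10 = 51
Depot→stop 1→stop 3→stop 5→stop 2→stop 4: 12+11+8+10+8 = 49
Depot→stop 1→stop 3→stop 5→stop 4→stop 2: 12+11+8+12+8 = 51
Depot→stop 1→stop 4→stop 2→stop 3→stop 5: 12+15+8+4+8 = 47
Depot→stop 1→stop 4→stop 2→stop 5→stop 3: 12+15+8+10+8 = 53
… (106 more)
Depot→stop 4→stop 2→stop 3→stop 5→stop 1: 4+8+4+8+3 = 27  ← best
The minimum is 27.
One shortest path: Depot → stop 4 → stop 2 → stop 3 → stop 5 → stop 1.

27 m — the minimum one-way total.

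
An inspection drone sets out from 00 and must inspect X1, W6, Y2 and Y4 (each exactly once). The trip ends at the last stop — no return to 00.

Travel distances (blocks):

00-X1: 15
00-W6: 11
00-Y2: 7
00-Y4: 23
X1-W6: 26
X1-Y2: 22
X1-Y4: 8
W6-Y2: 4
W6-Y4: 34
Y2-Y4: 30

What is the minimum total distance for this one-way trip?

There are 4! = 24 possible orderings.
00 - X1 - W6 - Y2 - Y4: 15+26+4+30 = 75
00 - X1 - W6 - Y4 - Y2: 15+26+34+30 = 105
00 - X1 - Y2 - W6 - Y4: 15+22+4+34 = 75
00 - X1 - Y2 - Y4 - W6: 15+22+30+34 = 101
00 - X1 - Y4 - W6 - Y2: 15+8+34+4 = 61
00 - X1 - Y4 - Y2 - W6: 15+8+30+4 = 57
00 - W6 - X1 - Y2 - Y4: 11+26+22+30 = 89
00 - W6 - X1 - Y4 - Y2: 11+26+8+30 = 75
00 - W6 - Y2 - X1 - Y4: 11+4+22+8 = 45
00 - W6 - Y2 - Y4 - X1: 11+4+30+8 = 53
00 - W6 - Y4 - X1 - Y2: 11+34+8+22 = 75
00 - W6 - Y4 - Y2 - X1: 11+34+30+22 = 97
00 - Y2 - X1 - W6 - Y4: 7+22+26+34 = 89
00 - Y2 - X1 - Y4 - W6: 7+22+8+34 = 71
… (10 more)
The minimum is 45.
One shortest path: 00 → W6 → Y2 → X1 → Y4.

45 blocks — the minimum one-way total.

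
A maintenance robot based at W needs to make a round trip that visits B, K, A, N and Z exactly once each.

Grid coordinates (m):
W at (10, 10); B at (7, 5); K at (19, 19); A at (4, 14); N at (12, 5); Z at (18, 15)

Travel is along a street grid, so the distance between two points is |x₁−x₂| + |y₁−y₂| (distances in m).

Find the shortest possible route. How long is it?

Minimum total distance: 62 m.

W-B-K-A-N-Z-W: 8+26+20+17+16+13 = 100
W-B-K-A-Z-N-W: 8+26+20+15+16+7 = 92
W-B-K-N-A-Z-W: 8+26+21+17+15+13 = 100
W-B-K-N-Z-A-W: 8+26+21+16+15+10 = 96
W-B-K-Z-A-N-W: 8+26+5+15+17+7 = 78
W-B-K-Z-N-A-W: 8+26+5+16+17+10 = 82
W-B-A-K-N-Z-W: 8+12+20+21+16+13 = 90
W-B-A-K-Z-N-W: 8+12+20+5+16+7 = 68
W-B-A-N-K-Z-W: 8+12+17+21+5+13 = 76
W-B-A-N-Z-K-W: 8+12+17+16+5+18 = 76
W-B-A-Z-K-N-W: 8+12+15+5+21+7 = 68
W-B-A-Z-N-K-W: 8+12+15+16+21+18 = 90
W-B-N-K-A-Z-W: 8+5+21+20+15+13 = 82
W-B-N-K-Z-A-W: 8+5+21+5+15+10 = 64
… (46 more)
W-K-Z-A-B-N-W: 18+5+15+12+5+7 = 62  ← best
The minimum is 62.
One optimal route: W → K → Z → A → B → N → W (or its reverse).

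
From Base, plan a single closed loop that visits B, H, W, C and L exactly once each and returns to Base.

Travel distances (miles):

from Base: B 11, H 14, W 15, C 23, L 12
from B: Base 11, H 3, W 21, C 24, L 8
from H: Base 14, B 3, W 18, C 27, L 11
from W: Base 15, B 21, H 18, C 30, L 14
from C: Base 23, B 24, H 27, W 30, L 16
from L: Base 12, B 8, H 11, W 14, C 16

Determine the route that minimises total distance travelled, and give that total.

Base - B - H - W - C - L - Base: 11+3+18+30+16+12 = 90
Base - B - H - W - L - C - Base: 11+3+18+14+16+23 = 85
Base - B - H - C - W - L - Base: 11+3+27+30+14+12 = 97
Base - B - H - C - L - W - Base: 11+3+27+16+14+15 = 86
Base - B - H - L - W - C - Base: 11+3+11+14+30+23 = 92
Base - B - H - L - C - W - Base: 11+3+11+16+30+15 = 86
Base - B - W - H - C - L - Base: 11+21+18+27+16+12 = 105
Base - B - W - H - L - C - Base: 11+21+18+11+16+23 = 100
Base - B - W - C - H - L - Base: 11+21+30+27+11+12 = 112
Base - B - W - C - L - H - Base: 11+21+30+16+11+14 = 103
Base - B - W - L - H - C - Base: 11+21+14+11+27+23 = 107
Base - B - W - L - C - H - Base: 11+21+14+16+27+14 = 103
Base - B - C - H - W - L - Base: 11+24+27+18+14+12 = 106
Base - B - C - H - L - W - Base: 11+24+27+11+14+15 = 102
… (46 more)
Base - W - H - B - L - C - Base: 15+18+3+8+16+23 = 83  ← best
The minimum is 83.
One optimal route: Base → W → H → B → L → C → Base (or its reverse).

83 miles — the shortest possible round trip.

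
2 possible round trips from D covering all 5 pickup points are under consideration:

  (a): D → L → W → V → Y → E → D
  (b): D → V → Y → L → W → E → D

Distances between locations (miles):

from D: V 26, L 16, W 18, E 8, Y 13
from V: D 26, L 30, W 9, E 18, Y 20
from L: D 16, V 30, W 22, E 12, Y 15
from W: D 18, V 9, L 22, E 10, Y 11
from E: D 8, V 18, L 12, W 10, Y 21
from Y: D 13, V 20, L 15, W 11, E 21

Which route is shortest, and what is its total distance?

Shortest is (a), total 96 miles.

(a): 16 + 22 + 9 + 20 + 21 + 8 = 96
(b): 26 + 20 + 15 + 22 + 10 + 8 = 101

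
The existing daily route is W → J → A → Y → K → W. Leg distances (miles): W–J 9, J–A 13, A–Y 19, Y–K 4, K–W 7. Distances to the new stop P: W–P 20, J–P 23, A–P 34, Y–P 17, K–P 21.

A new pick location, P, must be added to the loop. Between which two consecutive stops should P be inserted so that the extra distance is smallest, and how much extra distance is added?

Insertion cost between consecutive stops i–j is d(i,P) + d(P,j) − d(i,j):
  between W and J: 20 + 23 − 9 = 34
  between J and A: 23 + 34 − 13 = 44
  between A and Y: 34 + 17 − 19 = 32
  between Y and K: 17 + 21 − 4 = 34
  between K and W: 21 + 20 − 7 = 34
Cheapest insertion is between A and Y, adding 32.
New total = 52 + 32 = 84.

Minimum extra distance: 32 miles, inserting P between A and Y.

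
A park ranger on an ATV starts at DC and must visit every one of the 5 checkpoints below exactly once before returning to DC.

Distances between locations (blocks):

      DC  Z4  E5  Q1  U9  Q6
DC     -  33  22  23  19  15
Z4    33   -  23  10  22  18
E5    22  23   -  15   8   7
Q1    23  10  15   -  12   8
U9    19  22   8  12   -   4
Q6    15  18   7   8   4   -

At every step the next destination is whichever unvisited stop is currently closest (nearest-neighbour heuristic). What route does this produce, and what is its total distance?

From DC: distances to unvisited — Q6=15, U9=19, E5=22, Q1=23, Z4=33. Nearest is Q6 (15).
From Q6: distances to unvisited — U9=4, E5=7, Q1=8, Z4=18. Nearest is U9 (4).
From U9: distances to unvisited — E5=8, Q1=12, Z4=22. Nearest is E5 (8).
From E5: distances to unvisited — Q1=15, Z4=23. Nearest is Q1 (15).
From Q1: distances to unvisited — Z4=10. Nearest is Z4 (10).
Return Z4→DC: 33.
Total = 15 + 4 + 8 + 15 + 10 + 33 = 85.

Total distance 85 blocks via the nearest-neighbour route DC → Q6 → U9 → E5 → Q1 → Z4 → DC.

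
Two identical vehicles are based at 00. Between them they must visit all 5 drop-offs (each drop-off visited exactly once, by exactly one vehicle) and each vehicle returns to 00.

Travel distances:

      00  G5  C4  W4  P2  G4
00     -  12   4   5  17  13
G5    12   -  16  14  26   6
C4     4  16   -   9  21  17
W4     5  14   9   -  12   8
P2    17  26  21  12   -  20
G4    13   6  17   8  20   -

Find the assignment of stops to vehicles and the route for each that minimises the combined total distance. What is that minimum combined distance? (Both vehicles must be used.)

Minimum combined distance: 63.

Check every non-empty split of the stops between the two vehicles; for each half take its own optimal tour:
  {G5} + {C4, W4, P2, G4}: 24 + 58 = 82
  {C4} + {G5, W4, P2, G4}: 8 + 55 = 63
  {G5, C4} + {W4, P2, G4}: 32 + 50 = 82
  {W4} + {G5, C4, P2, G4}: 10 + 63 = 73
  {G5, W4} + {C4, P2, G4}: 31 + 58 = 89
  {C4, W4} + {G5, P2, G4}: 18 + 55 = 73
  … (15 splits in total)
Best: vehicle 1 00 → C4 → 00 = 8; vehicle 2 00 → G5 → G4 → W4 → P2 → 00 = 55; combined 63.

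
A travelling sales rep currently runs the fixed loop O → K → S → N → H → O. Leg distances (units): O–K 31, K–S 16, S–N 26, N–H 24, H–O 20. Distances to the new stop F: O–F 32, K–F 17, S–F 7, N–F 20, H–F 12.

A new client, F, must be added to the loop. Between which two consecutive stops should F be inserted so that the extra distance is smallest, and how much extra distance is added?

+1 — insert F between S and N.

Insertion cost between consecutive stops i–j is d(i,F) + d(F,j) − d(i,j):
  between O and K: 32 + 17 − 31 = 18
  between K and S: 17 + 7 − 16 = 8
  between S and N: 7 + 20 − 26 = 1
  between N and H: 20 + 12 − 24 = 8
  between H and O: 12 + 32 − 20 = 24
Cheapest insertion is between S and N, adding 1.
New total = 117 + 1 = 118.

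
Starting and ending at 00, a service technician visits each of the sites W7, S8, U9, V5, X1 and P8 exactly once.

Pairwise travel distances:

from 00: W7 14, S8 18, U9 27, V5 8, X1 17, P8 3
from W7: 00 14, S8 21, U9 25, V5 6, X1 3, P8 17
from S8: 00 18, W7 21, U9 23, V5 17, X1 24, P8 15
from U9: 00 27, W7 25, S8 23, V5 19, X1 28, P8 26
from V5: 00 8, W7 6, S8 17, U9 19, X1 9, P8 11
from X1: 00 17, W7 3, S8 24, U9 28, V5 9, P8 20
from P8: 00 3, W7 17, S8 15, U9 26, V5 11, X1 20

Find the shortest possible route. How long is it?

00 → W7 → S8 → U9 → V5 → X1 → P8 → 00: 14+21+23+19+9+20+3 = 109
00 → W7 → S8 → U9 → V5 → P8 → X1 → 00: 14+21+23+19+11+20+17 = 125
00 → W7 → S8 → U9 → X1 → V5 → P8 → 00: 14+21+23+28+9+11+3 = 109
00 → W7 → S8 → U9 → X1 → P8 → V5 → 00: 14+21+23+28+20+11+8 = 125
00 → W7 → S8 → U9 → P8 → V5 → X1 → 00: 14+21+23+26+11+9+17 = 121
00 → W7 → S8 → U9 → P8 → X1 → V5 → 00: 14+21+23+26+20+9+8 = 121
00 → W7 → S8 → V5 → U9 → X1 → P8 → 00: 14+21+17+19+28+20+3 = 122
00 → W7 → S8 → V5 → U9 → P8 → X1 → 00: 14+21+17+19+26+20+17 = 134
… (352 more)
00 → W7 → X1 → V5 → U9 → S8 → P8 → 00: 14+3+9+19+23+15+3 = 86  ← best
The minimum is 86.
One optimal route: 00 → W7 → X1 → V5 → U9 → S8 → P8 → 00 (or its reverse).

Shortest round trip = 86.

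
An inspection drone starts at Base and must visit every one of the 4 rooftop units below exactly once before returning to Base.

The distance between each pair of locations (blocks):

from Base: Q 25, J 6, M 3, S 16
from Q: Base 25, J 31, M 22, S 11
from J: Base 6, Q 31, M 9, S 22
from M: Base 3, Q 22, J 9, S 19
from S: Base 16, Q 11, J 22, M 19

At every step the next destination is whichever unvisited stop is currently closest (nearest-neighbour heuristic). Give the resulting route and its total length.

From Base: distances to unvisited — M=3, J=6, S=16, Q=25. Nearest is M (3).
From M: distances to unvisited — J=9, S=19, Q=22. Nearest is J (9).
From J: distances to unvisited — S=22, Q=31. Nearest is S (22).
From S: distances to unvisited — Q=11. Nearest is Q (11).
Return Q→Base: 25.
Total = 3 + 9 + 22 + 11 + 25 = 70.

70 blocks along Base → M → J → S → Q → Base.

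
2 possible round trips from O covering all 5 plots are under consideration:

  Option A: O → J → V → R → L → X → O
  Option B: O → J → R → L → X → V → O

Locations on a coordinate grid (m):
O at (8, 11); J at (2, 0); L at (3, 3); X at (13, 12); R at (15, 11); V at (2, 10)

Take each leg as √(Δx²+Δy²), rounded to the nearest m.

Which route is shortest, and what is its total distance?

Shortest is Option A, total 68 m.

Option A: 13 + 10 + 13 + 14 + 13 + 5 = 68
Option B: 13 + 17 + 14 + 13 + 11 + 6 = 74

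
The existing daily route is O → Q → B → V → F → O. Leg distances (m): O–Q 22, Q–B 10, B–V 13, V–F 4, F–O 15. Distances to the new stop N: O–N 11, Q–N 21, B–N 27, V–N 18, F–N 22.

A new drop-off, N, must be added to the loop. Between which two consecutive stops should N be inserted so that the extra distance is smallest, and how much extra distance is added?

Adding 10 m by placing N on the O–Q leg.

Insertion cost between consecutive stops i–j is d(i,N) + d(N,j) − d(i,j):
  between O and Q: 11 + 21 − 22 = 10
  between Q and B: 21 + 27 − 10 = 38
  between B and V: 27 + 18 − 13 = 32
  between V and F: 18 + 22 − 4 = 36
  between F and O: 22 + 11 − 15 = 18
Cheapest insertion is between O and Q, adding 10.
New total = 64 + 10 = 74.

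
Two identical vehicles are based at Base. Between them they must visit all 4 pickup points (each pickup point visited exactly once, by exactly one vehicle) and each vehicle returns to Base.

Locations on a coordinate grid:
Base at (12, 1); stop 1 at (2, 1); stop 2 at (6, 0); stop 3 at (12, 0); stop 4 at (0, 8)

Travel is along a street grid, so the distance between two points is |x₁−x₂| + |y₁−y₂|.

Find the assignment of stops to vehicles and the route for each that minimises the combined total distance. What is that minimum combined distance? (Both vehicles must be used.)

Minimum combined distance: 42.

There are 2^3 − 1 = 7 ways to divide the 4 stops into two non-empty groups. For each, the best each vehicle can do is its own shortest tour through its group:
  {stop 1} + {stop 2, stop 3, stop 4}: 20 + 40 = 60
  {stop 2} + {stop 1, stop 3, stop 4}: 14 + 40 = 54
  {stop 1, stop 2} + {stop 3, stop 4}: 22 + 40 = 62
  {stop 3} + {stop 1, stop 2, stop 4}: 2 + 40 = 42
  {stop 1, stop 3} + {stop 2, stop 4}: 22 + 40 = 62
  {stop 2, stop 3} + {stop 1, stop 4}: 14 + 38 = 52
  … (7 splits in total)
Best: vehicle 1 Base → stop 3 → Base = 2; vehicle 2 Base → stop 1 → stop 4 → stop 2 → Base = 40; combined 42.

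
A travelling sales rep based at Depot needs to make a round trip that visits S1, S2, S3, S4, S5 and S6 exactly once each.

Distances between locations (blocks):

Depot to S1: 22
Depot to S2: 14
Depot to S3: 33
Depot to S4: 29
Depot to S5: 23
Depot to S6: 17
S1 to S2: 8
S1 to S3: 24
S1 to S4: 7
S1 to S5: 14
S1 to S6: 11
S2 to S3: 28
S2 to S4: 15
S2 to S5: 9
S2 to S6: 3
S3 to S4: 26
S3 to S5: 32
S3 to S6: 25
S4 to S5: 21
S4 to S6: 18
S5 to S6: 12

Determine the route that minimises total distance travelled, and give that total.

Depot → S1 → S2 → S3 → S4 → S5 → S6 → Depot: 22+8+28+26+21+12+17 = 134
Depot → S1 → S2 → S3 → S4 → S6 → S5 → Depot: 22+8+28+26+18+12+23 = 137
Depot → S1 → S2 → S3 → S5 → S4 → S6 → Depot: 22+8+28+32+21+18+17 = 146
Depot → S1 → S2 → S3 → S5 → S6 → S4 → Depot: 22+8+28+32+12+18+29 = 149
Depot → S1 → S2 → S3 → S6 → S4 → S5 → Depot: 22+8+28+25+18+21+23 = 145
Depot → S1 → S2 → S3 → S6 → S5 → S4 → Depot: 22+8+28+25+12+21+29 = 145
Depot → S1 → S2 → S4 → S3 → S5 → S6 → Depot: 22+8+15+26+32+12+17 = 132
Depot → S1 → S2 → S4 → S3 → S6 → S5 → Depot: 22+8+15+26+25+12+23 = 131
… (352 more)
Depot → S2 → S6 → S5 → S1 → S4 → S3 → Depot: 14+3+12+14+7+26+33 = 109  ← best
The minimum is 109.
One optimal route: Depot → S2 → S6 → S5 → S1 → S4 → S3 → Depot (or its reverse).

109 blocks — the shortest possible round trip.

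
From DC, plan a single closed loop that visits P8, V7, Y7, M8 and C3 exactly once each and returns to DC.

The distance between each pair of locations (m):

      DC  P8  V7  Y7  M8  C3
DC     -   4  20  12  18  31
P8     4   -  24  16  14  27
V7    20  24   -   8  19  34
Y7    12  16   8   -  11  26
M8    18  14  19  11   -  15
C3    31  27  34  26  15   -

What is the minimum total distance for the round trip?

85 m — the shortest possible round trip.

There are 60 distinct closed tours to check (reversals are equivalent).
DC-P8-V7-Y7-M8-C3-DC: 4+24+8+11+15+31 = 93
DC-P8-V7-Y7-C3-M8-DC: 4+24+8+26+15+18 = 95
DC-P8-V7-M8-Y7-C3-DC: 4+24+19+11+26+31 = 115
DC-P8-V7-M8-C3-Y7-DC: 4+24+19+15+26+12 = 100
DC-P8-V7-C3-Y7-M8-DC: 4+24+34+26+11+18 = 117
DC-P8-V7-C3-M8-Y7-DC: 4+24+34+15+11+12 = 100
DC-P8-Y7-V7-M8-C3-DC: 4+16+8+19+15+31 = 93
DC-P8-Y7-V7-C3-M8-DC: 4+16+8+34+15+18 = 95
DC-P8-Y7-M8-V7-C3-DC: 4+16+11+19+34+31 = 115
DC-P8-Y7-M8-C3-V7-DC: 4+16+11+15+34+20 = 100
DC-P8-Y7-C3-V7-M8-DC: 4+16+26+34+19+18 = 117
DC-P8-Y7-C3-M8-V7-DC: 4+16+26+15+19+20 = 100
DC-P8-M8-V7-Y7-C3-DC: 4+14+19+8+26+31 = 102
DC-P8-M8-V7-C3-Y7-DC: 4+14+19+34+26+12 = 109
… (46 more)
DC-P8-C3-M8-V7-Y7-DC: 4+27+15+19+8+12 = 85  ← best
The minimum is 85.
One optimal route: DC → P8 → C3 → M8 → V7 → Y7 → DC (or its reverse).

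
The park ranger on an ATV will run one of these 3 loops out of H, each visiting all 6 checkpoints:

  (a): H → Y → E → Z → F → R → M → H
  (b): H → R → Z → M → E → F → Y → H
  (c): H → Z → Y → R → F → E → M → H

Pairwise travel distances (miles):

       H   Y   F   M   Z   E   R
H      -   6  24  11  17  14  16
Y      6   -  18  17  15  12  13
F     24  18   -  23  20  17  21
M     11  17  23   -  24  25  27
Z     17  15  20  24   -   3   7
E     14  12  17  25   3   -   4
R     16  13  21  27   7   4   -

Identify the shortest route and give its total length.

Shortest is (a), total 100 miles.

(a): 6 + 12 + 3 + 20 + 21 + 27 + 11 = 100
(b): 16 + 7 + 24 + 25 + 17 + 18 + 6 = 113
(c): 17 + 15 + 13 + 21 + 17 + 25 + 11 = 119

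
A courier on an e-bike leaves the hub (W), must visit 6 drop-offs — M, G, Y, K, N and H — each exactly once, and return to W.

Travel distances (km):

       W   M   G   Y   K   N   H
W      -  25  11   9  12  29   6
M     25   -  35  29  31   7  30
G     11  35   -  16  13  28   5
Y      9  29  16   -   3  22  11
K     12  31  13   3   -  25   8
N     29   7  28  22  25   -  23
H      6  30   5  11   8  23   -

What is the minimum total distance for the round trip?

Shortest round trip = 81 km.

With 6 stops there are 6!/2 = 360 distinct round trips (a route and its reverse cost the same).
W-M-G-Y-K-N-H-W: 25+35+16+3+25+23+6 = 133
W-M-G-Y-K-H-N-W: 25+35+16+3+8+23+29 = 139
W-M-G-Y-N-K-H-W: 25+35+16+22+25+8+6 = 137
W-M-G-Y-N-H-K-W: 25+35+16+22+23+8+12 = 141
W-M-G-Y-H-K-N-W: 25+35+16+11+8+25+29 = 149
W-M-G-Y-H-N-K-W: 25+35+16+11+23+25+12 = 147
W-M-G-K-Y-N-H-W: 25+35+13+3+22+23+6 = 127
W-M-G-K-Y-H-N-W: 25+35+13+3+11+23+29 = 139
… (352 more)
W-M-N-Y-K-G-H-W: 25+7+22+3+13+5+6 = 81  ← best
The minimum is 81.
One optimal route: W → M → N → Y → K → G → H → W (or its reverse).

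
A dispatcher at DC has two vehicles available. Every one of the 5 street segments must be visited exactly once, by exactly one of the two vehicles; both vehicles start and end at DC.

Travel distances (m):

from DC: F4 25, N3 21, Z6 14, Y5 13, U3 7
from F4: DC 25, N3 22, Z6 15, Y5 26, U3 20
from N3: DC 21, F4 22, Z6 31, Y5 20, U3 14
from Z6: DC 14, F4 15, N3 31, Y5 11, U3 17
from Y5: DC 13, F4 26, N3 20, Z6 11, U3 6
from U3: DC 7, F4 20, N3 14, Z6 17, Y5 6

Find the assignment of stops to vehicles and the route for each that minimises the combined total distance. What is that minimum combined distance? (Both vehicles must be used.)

Check every non-empty split of the stops between the two vehicles; for each half take its own optimal tour:
  {F4} + {N3, Z6, Y5, U3}: 50 + 66 = 116
  {N3} + {F4, Z6, Y5, U3}: 42 + 64 = 106
  {F4, N3} + {Z6, Y5, U3}: 68 + 38 = 106
  {Z6} + {F4, N3, Y5, U3}: 28 + 80 = 108
  {F4, Z6} + {N3, Y5, U3}: 54 + 54 = 108
  {N3, Z6} + {F4, Y5, U3}: 66 + 64 = 130
  … (15 splits in total)
  {F4, N3, Z6, Y5} + {U3}: 82 + 14 = 96  ← best
Best: vehicle 1 DC → N3 → F4 → Z6 → Y5 → DC = 82; vehicle 2 DC → U3 → DC = 14; combined 96.

Minimum combined distance: 96 m.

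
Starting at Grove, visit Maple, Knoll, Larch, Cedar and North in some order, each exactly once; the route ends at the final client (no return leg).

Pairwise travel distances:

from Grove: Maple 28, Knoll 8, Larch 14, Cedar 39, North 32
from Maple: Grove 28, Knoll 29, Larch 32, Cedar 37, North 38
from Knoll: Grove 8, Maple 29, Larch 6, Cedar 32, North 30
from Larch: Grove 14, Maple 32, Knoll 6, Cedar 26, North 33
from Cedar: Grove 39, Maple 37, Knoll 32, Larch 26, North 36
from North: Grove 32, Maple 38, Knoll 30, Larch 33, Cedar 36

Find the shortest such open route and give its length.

There are 5! = 120 possible orderings.
Grove - Maple - Knoll - Larch - Cedar - North: 28+29+6+26+36 = 125
Grove - Maple - Knoll - Larch - North - Cedar: 28+29+6+33+36 = 132
Grove - Maple - Knoll - Cedar - Larch - North: 28+29+32+26+33 = 148
Grove - Maple - Knoll - Cedar - North - Larch: 28+29+32+36+33 = 158
Grove - Maple - Knoll - North - Larch - Cedar: 28+29+30+33+26 = 146
Grove - Maple - Knoll - North - Cedar - Larch: 28+29+30+36+26 = 149
Grove - Maple - Larch - Knoll - Cedar - North: 28+32+6+32+36 = 134
Grove - Maple - Larch - Knoll - North - Cedar: 28+32+6+30+36 = 132
Grove - Maple - Larch - Cedar - Knoll - North: 28+32+26+32+30 = 148
Grove - Maple - Larch - Cedar - North - Knoll: 28+32+26+36+30 = 152
Grove - Maple - Larch - North - Knoll - Cedar: 28+32+33+30+32 = 155
Grove - Maple - Larch - North - Cedar - Knoll: 28+32+33+36+32 = 161
Grove - Maple - Cedar - Knoll - Larch - North: 28+37+32+6+33 = 136
Grove - Maple - Cedar - Knoll - North - Larch: 28+37+32+30+33 = 160
… (106 more)
Grove - Knoll - Larch - Cedar - North - Maple: 8+6+26+36+38 = 114  ← best
The minimum is 114.
One shortest path: Grove → Knoll → Larch → Cedar → North → Maple.

Shortest open route: 114.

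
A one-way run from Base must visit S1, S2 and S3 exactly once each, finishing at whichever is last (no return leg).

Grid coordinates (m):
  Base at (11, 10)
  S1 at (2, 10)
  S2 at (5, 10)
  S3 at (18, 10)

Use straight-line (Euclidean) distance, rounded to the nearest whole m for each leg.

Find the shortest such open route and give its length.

There are 3! = 6 possible orderings.
Base→S1→S2→S3: 9+3+13 = 25
Base→S1→S3→S2: 9+16+13 = 38
Base→S2→S1→S3: 6+3+16 = 25
Base→S2→S3→S1: 6+13+16 = 35
Base→S3→S1→S2: 7+16+3 = 26
Base→S3→S2→S1: 7+13+3 = 23
The minimum is 23.
One shortest path: Base → S3 → S2 → S1.

Minimum one-way distance = 23 m.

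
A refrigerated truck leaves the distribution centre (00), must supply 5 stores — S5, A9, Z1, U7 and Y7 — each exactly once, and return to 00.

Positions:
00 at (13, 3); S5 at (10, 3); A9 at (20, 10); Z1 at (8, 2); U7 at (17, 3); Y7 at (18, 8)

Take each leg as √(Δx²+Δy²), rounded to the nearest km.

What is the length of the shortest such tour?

Minimum total distance: 31 km.

00→S5→A9→Z1→U7→Y7→00: 3+12+14+9+5+7 = 50
00→S5→A9→Z1→Y7→U7→00: 3+12+14+12+5+4 = 50
00→S5→A9→U7→Z1→Y7→00: 3+12+8+9+12+7 = 51
00→S5→A9→U7→Y7→Z1→00: 3+12+8+5+12+5 = 45
00→S5→A9→Y7→Z1→U7→00: 3+12+3+12+9+4 = 43
00→S5→A9→Y7→U7→Z1→00: 3+12+3+5+9+5 = 37
00→S5→Z1→A9→U7→Y7→00: 3+2+14+8+5+7 = 39
00→S5→Z1→A9→Y7→U7→00: 3+2+14+3+5+4 = 31
00→S5→Z1→U7→A9→Y7→00: 3+2+9+8+3+7 = 32
00→S5→Z1→U7→Y7→A9→00: 3+2+9+5+3+10 = 32
00→S5→Z1→Y7→A9→U7→00: 3+2+12+3+8+4 = 32
00→S5→Z1→Y7→U7→A9→00: 3+2+12+5+8+10 = 40
00→S5→U7→A9→Z1→Y7→00: 3+7+8+14+12+7 = 51
00→S5→U7→A9→Y7→Z1→00: 3+7+8+3+12+5 = 38
… (46 more)
The minimum is 31.
One optimal route: 00 → S5 → Z1 → A9 → Y7 → U7 → 00 (or its reverse).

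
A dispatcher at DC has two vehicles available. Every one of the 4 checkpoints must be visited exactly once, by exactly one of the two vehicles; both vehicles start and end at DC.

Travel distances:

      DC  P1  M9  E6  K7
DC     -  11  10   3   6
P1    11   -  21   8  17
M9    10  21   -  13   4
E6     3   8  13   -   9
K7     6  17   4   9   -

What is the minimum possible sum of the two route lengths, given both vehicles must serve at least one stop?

42 — the smallest possible combined total.

Try each way of splitting the stops between the two vehicles (each non-empty) and, for each split, find the best tour for each vehicle:
  {P1} + {M9, E6, K7}: 22 + 26 = 48
  {M9} + {P1, E6, K7}: 20 + 34 = 54
  {P1, M9} + {E6, K7}: 42 + 18 = 60
  {E6} + {P1, M9, K7}: 6 + 42 = 48
  {P1, E6} + {M9, K7}: 22 + 20 = 42
  {M9, E6} + {P1, K7}: 26 + 34 = 60
  … (7 splits in total)
Best: vehicle 1 DC → P1 → E6 → DC = 22; vehicle 2 DC → M9 → K7 → DC = 20; combined 42.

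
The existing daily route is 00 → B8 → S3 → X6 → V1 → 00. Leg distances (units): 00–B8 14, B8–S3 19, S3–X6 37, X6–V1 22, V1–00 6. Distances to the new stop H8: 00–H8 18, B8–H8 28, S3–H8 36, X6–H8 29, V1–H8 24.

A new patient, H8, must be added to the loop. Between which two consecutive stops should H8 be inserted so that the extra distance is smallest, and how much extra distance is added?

Insertion cost between consecutive stops i–j is d(i,H8) + d(H8,j) − d(i,j):
  between 00 and B8: 18 + 28 − 14 = 32
  between B8 and S3: 28 + 36 − 19 = 45
  between S3 and X6: 36 + 29 − 37 = 28
  between X6 and V1: 29 + 24 − 22 = 31
  between V1 and 00: 24 + 18 − 6 = 36
Cheapest insertion is between S3 and X6, adding 28.
New total = 98 + 28 = 126.

Minimum extra distance: 28, inserting H8 between S3 and X6.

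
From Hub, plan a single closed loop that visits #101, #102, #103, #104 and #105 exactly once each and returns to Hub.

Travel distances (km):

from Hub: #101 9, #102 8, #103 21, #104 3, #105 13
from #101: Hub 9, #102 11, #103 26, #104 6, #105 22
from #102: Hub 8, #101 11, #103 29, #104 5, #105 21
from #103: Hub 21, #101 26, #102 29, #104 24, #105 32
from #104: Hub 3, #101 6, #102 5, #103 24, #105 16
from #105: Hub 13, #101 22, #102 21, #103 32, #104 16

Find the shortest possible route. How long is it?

90 km — the shortest possible round trip.

Hub→#101→#102→#103→#104→#105→Hub: 9+11+29+24+16+13 = 102
Hub→#101→#102→#103→#105→#104→Hub: 9+11+29+32+16+3 = 100
Hub→#101→#102→#104→#103→#105→Hub: 9+11+5+24+32+13 = 94
Hub→#101→#102→#104→#105→#103→Hub: 9+11+5+16+32+21 = 94
Hub→#101→#102→#105→#103→#104→Hub: 9+11+21+32+24+3 = 100
Hub→#101→#102→#105→#104→#103→Hub: 9+11+21+16+24+21 = 102
Hub→#101→#103→#102→#104→#105→Hub: 9+26+29+5+16+13 = 98
Hub→#101→#103→#102→#105→#104→Hub: 9+26+29+21+16+3 = 104
Hub→#101→#103→#104→#102→#105→Hub: 9+26+24+5+21+13 = 98
Hub→#101→#103→#104→#105→#102→Hub: 9+26+24+16+21+8 = 104
Hub→#101→#103→#105→#102→#104→Hub: 9+26+32+21+5+3 = 96
Hub→#101→#103→#105→#104→#102→Hub: 9+26+32+16+5+8 = 96
Hub→#101→#104→#102→#103→#105→Hub: 9+6+5+29+32+13 = 94
Hub→#101→#104→#102→#105→#103→Hub: 9+6+5+21+32+21 = 94
… (46 more)
Hub→#102→#104→#101→#103→#105→Hub: 8+5+6+26+32+13 = 90  ← best
The minimum is 90.
One optimal route: Hub → #102 → #104 → #101 → #103 → #105 → Hub (or its reverse).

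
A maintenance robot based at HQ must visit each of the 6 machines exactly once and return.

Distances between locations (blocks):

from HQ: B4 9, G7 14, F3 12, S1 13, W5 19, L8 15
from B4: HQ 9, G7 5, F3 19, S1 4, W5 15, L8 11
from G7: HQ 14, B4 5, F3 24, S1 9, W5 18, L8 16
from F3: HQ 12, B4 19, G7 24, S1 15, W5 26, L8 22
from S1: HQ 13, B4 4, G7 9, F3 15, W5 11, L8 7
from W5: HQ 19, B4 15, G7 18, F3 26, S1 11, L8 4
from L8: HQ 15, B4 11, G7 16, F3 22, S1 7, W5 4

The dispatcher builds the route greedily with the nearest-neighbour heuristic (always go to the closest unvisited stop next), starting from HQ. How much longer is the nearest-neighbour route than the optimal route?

Excess over optimum: 8 blocks.

HQ: B4=9, F3=12, S1=13, G7=14, L8=15, W5=19 ⇒ B4
B4: S1=4, G7=5, L8=11, W5=15, F3=19 ⇒ S1
S1: L8=7, G7=9, W5=11, F3=15 ⇒ L8
L8: W5=4, G7=16, F3=22 ⇒ W5
W5: G7=18, F3=26 ⇒ G7
G7: F3=24 ⇒ F3
NN route HQ → B4 → S1 → L8 → W5 → G7 → F3 → HQ costs 78.
Optimal: HQ → B4 → G7 → W5 → L8 → S1 → F3 → HQ costs 70 (by enumerating all 360 distinct tours).
Excess = 78 − 70 = 8.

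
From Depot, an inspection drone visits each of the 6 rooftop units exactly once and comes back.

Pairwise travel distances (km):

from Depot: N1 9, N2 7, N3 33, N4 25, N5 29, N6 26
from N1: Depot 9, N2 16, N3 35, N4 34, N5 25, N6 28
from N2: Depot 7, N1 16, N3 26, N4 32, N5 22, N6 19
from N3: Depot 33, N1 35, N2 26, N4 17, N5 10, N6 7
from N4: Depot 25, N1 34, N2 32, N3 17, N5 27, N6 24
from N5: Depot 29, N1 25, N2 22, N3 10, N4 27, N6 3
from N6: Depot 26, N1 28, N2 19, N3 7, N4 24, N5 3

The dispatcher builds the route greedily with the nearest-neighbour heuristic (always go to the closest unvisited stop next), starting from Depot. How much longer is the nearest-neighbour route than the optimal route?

The nearest-neighbour route is 1 km longer than optimal.

Depot: N2=7, N1=9, N4=25, N6=26, N5=29, N3=33 ⇒ N2
N2: N1=16, N6=19, N5=22, N3=26, N4=32 ⇒ N1
N1: N5=25, N6=28, N4=34, N3=35 ⇒ N5
N5: N6=3, N3=10, N4=27 ⇒ N6
N6: N3=7, N4=24 ⇒ N3
N3: N4=17 ⇒ N4
NN route Depot → N2 → N1 → N5 → N6 → N3 → N4 → Depot costs 100.
Optimal: Depot → N1 → N2 → N5 → N6 → N3 → N4 → Depot costs 99 (by enumerating all 360 distinct tours).
Excess = 100 − 99 = 1.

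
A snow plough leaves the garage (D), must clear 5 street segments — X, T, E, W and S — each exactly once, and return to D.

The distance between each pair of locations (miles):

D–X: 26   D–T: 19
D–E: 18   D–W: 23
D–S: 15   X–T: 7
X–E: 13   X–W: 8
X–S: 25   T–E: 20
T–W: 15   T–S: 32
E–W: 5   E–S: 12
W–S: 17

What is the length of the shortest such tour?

D → X → T → E → W → S → D: 26+7+20+5+17+15 = 90
D → X → T → E → S → W → D: 26+7+20+12+17+23 = 105
D → X → T → W → E → S → D: 26+7+15+5+12+15 = 80
D → X → T → W → S → E → D: 26+7+15+17+12+18 = 95
D → X → T → S → E → W → D: 26+7+32+12+5+23 = 105
D → X → T → S → W → E → D: 26+7+32+17+5+18 = 105
D → X → E → T → W → S → D: 26+13+20+15+17+15 = 106
D → X → E → T → S → W → D: 26+13+20+32+17+23 = 131
D → X → E → W → T → S → D: 26+13+5+15+32+15 = 106
D → X → E → W → S → T → D: 26+13+5+17+32+19 = 112
D → X → E → S → T → W → D: 26+13+12+32+15+23 = 121
D → X → E → S → W → T → D: 26+13+12+17+15+19 = 102
D → X → W → T → E → S → D: 26+8+15+20+12+15 = 96
D → X → W → T → S → E → D: 26+8+15+32+12+18 = 111
… (46 more)
D → T → X → W → E → S → D: 19+7+8+5+12+15 = 66  ← best
The minimum is 66.
One optimal route: D → T → X → W → E → S → D (or its reverse).

66 miles — the shortest possible round trip.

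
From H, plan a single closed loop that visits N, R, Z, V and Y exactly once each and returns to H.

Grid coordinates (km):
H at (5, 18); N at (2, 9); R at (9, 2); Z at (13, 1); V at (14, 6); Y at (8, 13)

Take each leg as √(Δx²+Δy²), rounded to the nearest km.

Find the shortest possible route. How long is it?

There are 60 distinct closed tours to check (reversals are equivalent).
H → N → R → Z → V → Y → H: 9+10+4+5+9+6 = 43
H → N → R → Z → Y → V → H: 9+10+4+13+9+15 = 60
H → N → R → V → Z → Y → H: 9+10+6+5+13+6 = 49
H → N → R → V → Y → Z → H: 9+10+6+9+13+19 = 66
H → N → R → Y → Z → V → H: 9+10+11+13+5+15 = 63
H → N → R → Y → V → Z → H: 9+10+11+9+5+19 = 63
H → N → Z → R → V → Y → H: 9+14+4+6+9+6 = 48
H → N → Z → R → Y → V → H: 9+14+4+11+9+15 = 62
H → N → Z → V → R → Y → H: 9+14+5+6+11+6 = 51
H → N → Z → V → Y → R → H: 9+14+5+9+11+16 = 64
H → N → Z → Y → R → V → H: 9+14+13+11+6+15 = 68
H → N → Z → Y → V → R → H: 9+14+13+9+6+16 = 67
H → N → V → R → Z → Y → H: 9+12+6+4+13+6 = 50
H → N → V → R → Y → Z → H: 9+12+6+11+13+19 = 70
… (46 more)
The minimum is 43.
One optimal route: H → N → R → Z → V → Y → H (or its reverse).

43 km — the shortest possible round trip.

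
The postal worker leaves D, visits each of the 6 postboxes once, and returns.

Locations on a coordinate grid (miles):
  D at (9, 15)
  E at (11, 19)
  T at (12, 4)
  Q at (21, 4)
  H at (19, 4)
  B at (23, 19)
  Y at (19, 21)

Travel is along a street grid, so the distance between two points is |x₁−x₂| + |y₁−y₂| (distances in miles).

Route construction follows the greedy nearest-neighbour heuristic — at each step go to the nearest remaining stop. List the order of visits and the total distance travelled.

At D the remaining stops are E 6, T 14, Y 16, B 18, H 21, Q 23; go to E.
At E the remaining stops are Y 10, B 12, T 16, H 23, Q 25; go to Y.
At Y the remaining stops are B 6, H 17, Q 19, T 24; go to B.
At B the remaining stops are Q 17, H 19, T 26; go to Q.
At Q the remaining stops are H 2, T 9; go to H.
At H the remaining stops are T 7; go to T.
Return T→D: 14.
Total = 6 + 10 + 6 + 17 + 2 + 7 + 14 = 62.

62 miles along D → E → Y → B → Q → H → T → D.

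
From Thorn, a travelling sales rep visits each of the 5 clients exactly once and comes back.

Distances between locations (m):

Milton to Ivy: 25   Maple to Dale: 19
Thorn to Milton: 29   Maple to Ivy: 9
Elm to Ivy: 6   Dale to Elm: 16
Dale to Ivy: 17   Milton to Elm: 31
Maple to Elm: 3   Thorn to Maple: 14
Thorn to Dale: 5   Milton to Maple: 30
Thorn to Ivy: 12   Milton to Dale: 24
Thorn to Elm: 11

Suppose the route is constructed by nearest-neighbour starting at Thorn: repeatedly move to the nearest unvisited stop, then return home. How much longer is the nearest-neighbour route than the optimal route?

The nearest-neighbour route is 10 m longer than optimal.

Thorn: Dale=5, Elm=11, Ivy=12, Maple=14, Milton=29 ⇒ Dale
Dale: Elm=16, Ivy=17, Maple=19, Milton=24 ⇒ Elm
Elm: Maple=3, Ivy=6, Milton=31 ⇒ Maple
Maple: Ivy=9, Milton=30 ⇒ Ivy
Ivy: Milton=25 ⇒ Milton
NN route Thorn → Dale → Elm → Maple → Ivy → Milton → Thorn costs 87.
Optimal: Thorn → Maple → Elm → Ivy → Milton → Dale → Thorn costs 77 (by enumerating all 60 distinct tours).
Excess = 87 − 77 = 10.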